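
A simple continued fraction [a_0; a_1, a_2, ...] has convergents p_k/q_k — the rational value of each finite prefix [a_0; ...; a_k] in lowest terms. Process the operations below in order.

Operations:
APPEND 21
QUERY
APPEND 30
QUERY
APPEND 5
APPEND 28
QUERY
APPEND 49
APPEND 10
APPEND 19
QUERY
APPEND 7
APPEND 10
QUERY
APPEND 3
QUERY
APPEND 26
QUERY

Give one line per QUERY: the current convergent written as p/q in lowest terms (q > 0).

21/1
631/30
89559/4258
840490918/39960365
60114907468/2858107795
186272164059/8856138128
4903191173002/233117699123

APPEND 21: p_0 = 21·1 + 0 = 21, q_0 = 21·0 + 1 = 1 → 21/1
APPEND 30: p_1 = 30·21 + 1 = 631, q_1 = 30·1 + 0 = 30 → 631/30
APPEND 5: p_2 = 5·631 + 21 = 3176, q_2 = 5·30 + 1 = 151 → 3176/151
APPEND 28: p_3 = 28·3176 + 631 = 89559, q_3 = 28·151 + 30 = 4258 → 89559/4258
APPEND 49: p_4 = 49·89559 + 3176 = 4391567, q_4 = 49·4258 + 151 = 208793 → 4391567/208793
APPEND 10: p_5 = 10·4391567 + 89559 = 44005229, q_5 = 10·208793 + 4258 = 2092188 → 44005229/2092188
APPEND 19: p_6 = 19·44005229 + 4391567 = 840490918, q_6 = 19·2092188 + 208793 = 39960365 → 840490918/39960365
APPEND 7: p_7 = 7·840490918 + 44005229 = 5927441655, q_7 = 7·39960365 + 2092188 = 281814743 → 5927441655/281814743
APPEND 10: p_8 = 10·5927441655 + 840490918 = 60114907468, q_8 = 10·281814743 + 39960365 = 2858107795 → 60114907468/2858107795
APPEND 3: p_9 = 3·60114907468 + 5927441655 = 186272164059, q_9 = 3·2858107795 + 281814743 = 8856138128 → 186272164059/8856138128
APPEND 26: p_10 = 26·186272164059 + 60114907468 = 4903191173002, q_10 = 26·8856138128 + 2858107795 = 233117699123 → 4903191173002/233117699123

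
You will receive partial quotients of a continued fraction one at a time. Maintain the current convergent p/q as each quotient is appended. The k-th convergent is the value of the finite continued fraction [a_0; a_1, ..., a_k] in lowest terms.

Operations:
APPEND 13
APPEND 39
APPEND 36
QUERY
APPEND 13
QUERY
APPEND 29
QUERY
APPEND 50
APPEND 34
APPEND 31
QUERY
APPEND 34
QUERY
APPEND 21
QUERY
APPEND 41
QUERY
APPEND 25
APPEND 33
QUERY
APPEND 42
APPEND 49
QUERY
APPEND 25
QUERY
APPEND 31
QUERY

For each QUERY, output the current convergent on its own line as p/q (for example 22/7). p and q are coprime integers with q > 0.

18301/1405
238421/18304
6932510/532221
366156344465/28110467321
12461116017634/956661819171
262049592714779/20118008669912
10756494417323573/825795017285563
8893512025268859005/682770578563982134
18324930806119845092391/1406837205941838854269
458497066832467445192089/35199627177839099415340
14231734002612610646047150/1092595279718953920729809

APPEND 13: p_0 = 13·1 + 0 = 13, q_0 = 13·0 + 1 = 1 → 13/1
APPEND 39: p_1 = 39·13 + 1 = 508, q_1 = 39·1 + 0 = 39 → 508/39
APPEND 36: p_2 = 36·508 + 13 = 18301, q_2 = 36·39 + 1 = 1405 → 18301/1405
APPEND 13: p_3 = 13·18301 + 508 = 238421, q_3 = 13·1405 + 39 = 18304 → 238421/18304
APPEND 29: p_4 = 29·238421 + 18301 = 6932510, q_4 = 29·18304 + 1405 = 532221 → 6932510/532221
APPEND 50: p_5 = 50·6932510 + 238421 = 346863921, q_5 = 50·532221 + 18304 = 26629354 → 346863921/26629354
APPEND 34: p_6 = 34·346863921 + 6932510 = 11800305824, q_6 = 34·26629354 + 532221 = 905930257 → 11800305824/905930257
APPEND 31: p_7 = 31·11800305824 + 346863921 = 366156344465, q_7 = 31·905930257 + 26629354 = 28110467321 → 366156344465/28110467321
APPEND 34: p_8 = 34·366156344465 + 11800305824 = 12461116017634, q_8 = 34·28110467321 + 905930257 = 956661819171 → 12461116017634/956661819171
APPEND 21: p_9 = 21·12461116017634 + 366156344465 = 262049592714779, q_9 = 21·956661819171 + 28110467321 = 20118008669912 → 262049592714779/20118008669912
APPEND 41: p_10 = 41·262049592714779 + 12461116017634 = 10756494417323573, q_10 = 41·20118008669912 + 956661819171 = 825795017285563 → 10756494417323573/825795017285563
APPEND 25: p_11 = 25·10756494417323573 + 262049592714779 = 269174410025804104, q_11 = 25·825795017285563 + 20118008669912 = 20664993440808987 → 269174410025804104/20664993440808987
APPEND 33: p_12 = 33·269174410025804104 + 10756494417323573 = 8893512025268859005, q_12 = 33·20664993440808987 + 825795017285563 = 682770578563982134 → 8893512025268859005/682770578563982134
APPEND 42: p_13 = 42·8893512025268859005 + 269174410025804104 = 373796679471317882314, q_13 = 42·682770578563982134 + 20664993440808987 = 28697029293128058615 → 373796679471317882314/28697029293128058615
APPEND 49: p_14 = 49·373796679471317882314 + 8893512025268859005 = 18324930806119845092391, q_14 = 49·28697029293128058615 + 682770578563982134 = 1406837205941838854269 → 18324930806119845092391/1406837205941838854269
APPEND 25: p_15 = 25·18324930806119845092391 + 373796679471317882314 = 458497066832467445192089, q_15 = 25·1406837205941838854269 + 28697029293128058615 = 35199627177839099415340 → 458497066832467445192089/35199627177839099415340
APPEND 31: p_16 = 31·458497066832467445192089 + 18324930806119845092391 = 14231734002612610646047150, q_16 = 31·35199627177839099415340 + 1406837205941838854269 = 1092595279718953920729809 → 14231734002612610646047150/1092595279718953920729809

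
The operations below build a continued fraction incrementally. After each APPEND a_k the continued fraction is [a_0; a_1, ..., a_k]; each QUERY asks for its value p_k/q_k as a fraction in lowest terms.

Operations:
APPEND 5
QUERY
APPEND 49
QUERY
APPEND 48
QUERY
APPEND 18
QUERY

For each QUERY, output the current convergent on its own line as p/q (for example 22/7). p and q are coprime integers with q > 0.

APPEND 5: p_0 = 5·1 + 0 = 5, q_0 = 5·0 + 1 = 1 → 5/1
APPEND 49: p_1 = 49·5 + 1 = 246, q_1 = 49·1 + 0 = 49 → 246/49
APPEND 48: p_2 = 48·246 + 5 = 11813, q_2 = 48·49 + 1 = 2353 → 11813/2353
APPEND 18: p_3 = 18·11813 + 246 = 212880, q_3 = 18·2353 + 49 = 42403 → 212880/42403

5/1
246/49
11813/2353
212880/42403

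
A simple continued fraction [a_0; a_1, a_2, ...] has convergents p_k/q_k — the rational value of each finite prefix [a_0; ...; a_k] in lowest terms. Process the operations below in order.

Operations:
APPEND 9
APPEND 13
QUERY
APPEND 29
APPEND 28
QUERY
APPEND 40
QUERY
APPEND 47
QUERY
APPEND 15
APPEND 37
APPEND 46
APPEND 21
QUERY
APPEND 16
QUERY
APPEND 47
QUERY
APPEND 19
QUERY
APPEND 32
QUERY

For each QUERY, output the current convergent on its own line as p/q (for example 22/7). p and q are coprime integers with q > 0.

APPEND 9: p_0 = 9·1 + 0 = 9, q_0 = 9·0 + 1 = 1 → 9/1
APPEND 13: p_1 = 13·9 + 1 = 118, q_1 = 13·1 + 0 = 13 → 118/13
APPEND 29: p_2 = 29·118 + 9 = 3431, q_2 = 29·13 + 1 = 378 → 3431/378
APPEND 28: p_3 = 28·3431 + 118 = 96186, q_3 = 28·378 + 13 = 10597 → 96186/10597
APPEND 40: p_4 = 40·96186 + 3431 = 3850871, q_4 = 40·10597 + 378 = 424258 → 3850871/424258
APPEND 47: p_5 = 47·3850871 + 96186 = 181087123, q_5 = 47·424258 + 10597 = 19950723 → 181087123/19950723
APPEND 15: p_6 = 15·181087123 + 3850871 = 2720157716, q_6 = 15·19950723 + 424258 = 299685103 → 2720157716/299685103
APPEND 37: p_7 = 37·2720157716 + 181087123 = 100826922615, q_7 = 37·299685103 + 19950723 = 11108299534 → 100826922615/11108299534
APPEND 46: p_8 = 46·100826922615 + 2720157716 = 4640758598006, q_8 = 46·11108299534 + 299685103 = 511281463667 → 4640758598006/511281463667
APPEND 21: p_9 = 21·4640758598006 + 100826922615 = 97556757480741, q_9 = 21·511281463667 + 11108299534 = 10748019036541 → 97556757480741/10748019036541
APPEND 16: p_10 = 16·97556757480741 + 4640758598006 = 1565548878289862, q_10 = 16·10748019036541 + 511281463667 = 172479586048323 → 1565548878289862/172479586048323
APPEND 47: p_11 = 47·1565548878289862 + 97556757480741 = 73678354037104255, q_11 = 47·172479586048323 + 10748019036541 = 8117288563307722 → 73678354037104255/8117288563307722
APPEND 19: p_12 = 19·73678354037104255 + 1565548878289862 = 1401454275583270707, q_12 = 19·8117288563307722 + 172479586048323 = 154400962288895041 → 1401454275583270707/154400962288895041
APPEND 32: p_13 = 32·1401454275583270707 + 73678354037104255 = 44920215172701766879, q_13 = 32·154400962288895041 + 8117288563307722 = 4948948081807949034 → 44920215172701766879/4948948081807949034

118/13
96186/10597
3850871/424258
181087123/19950723
97556757480741/10748019036541
1565548878289862/172479586048323
73678354037104255/8117288563307722
1401454275583270707/154400962288895041
44920215172701766879/4948948081807949034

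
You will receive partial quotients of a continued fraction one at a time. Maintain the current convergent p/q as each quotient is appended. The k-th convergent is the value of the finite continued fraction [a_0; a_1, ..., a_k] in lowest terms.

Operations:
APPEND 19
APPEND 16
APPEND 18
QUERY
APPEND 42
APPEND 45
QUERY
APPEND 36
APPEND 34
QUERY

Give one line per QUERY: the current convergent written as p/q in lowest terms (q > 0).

APPEND 19: p_0 = 19·1 + 0 = 19, q_0 = 19·0 + 1 = 1 → 19/1
APPEND 16: p_1 = 16·19 + 1 = 305, q_1 = 16·1 + 0 = 16 → 305/16
APPEND 18: p_2 = 18·305 + 19 = 5509, q_2 = 18·16 + 1 = 289 → 5509/289
APPEND 42: p_3 = 42·5509 + 305 = 231683, q_3 = 42·289 + 16 = 12154 → 231683/12154
APPEND 45: p_4 = 45·231683 + 5509 = 10431244, q_4 = 45·12154 + 289 = 547219 → 10431244/547219
APPEND 36: p_5 = 36·10431244 + 231683 = 375756467, q_5 = 36·547219 + 12154 = 19712038 → 375756467/19712038
APPEND 34: p_6 = 34·375756467 + 10431244 = 12786151122, q_6 = 34·19712038 + 547219 = 670756511 → 12786151122/670756511

5509/289
10431244/547219
12786151122/670756511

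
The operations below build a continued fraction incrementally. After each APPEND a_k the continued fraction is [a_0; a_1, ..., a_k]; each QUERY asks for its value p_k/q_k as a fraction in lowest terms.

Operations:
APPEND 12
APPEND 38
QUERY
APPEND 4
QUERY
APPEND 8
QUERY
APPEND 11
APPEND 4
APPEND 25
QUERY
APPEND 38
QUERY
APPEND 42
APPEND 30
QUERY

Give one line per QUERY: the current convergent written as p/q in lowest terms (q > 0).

APPEND 12: p_0 = 12·1 + 0 = 12, q_0 = 12·0 + 1 = 1 → 12/1
APPEND 38: p_1 = 38·12 + 1 = 457, q_1 = 38·1 + 0 = 38 → 457/38
APPEND 4: p_2 = 4·457 + 12 = 1840, q_2 = 4·38 + 1 = 153 → 1840/153
APPEND 8: p_3 = 8·1840 + 457 = 15177, q_3 = 8·153 + 38 = 1262 → 15177/1262
APPEND 11: p_4 = 11·15177 + 1840 = 168787, q_4 = 11·1262 + 153 = 14035 → 168787/14035
APPEND 4: p_5 = 4·168787 + 15177 = 690325, q_5 = 4·14035 + 1262 = 57402 → 690325/57402
APPEND 25: p_6 = 25·690325 + 168787 = 17426912, q_6 = 25·57402 + 14035 = 1449085 → 17426912/1449085
APPEND 38: p_7 = 38·17426912 + 690325 = 662912981, q_7 = 38·1449085 + 57402 = 55122632 → 662912981/55122632
APPEND 42: p_8 = 42·662912981 + 17426912 = 27859772114, q_8 = 42·55122632 + 1449085 = 2316599629 → 27859772114/2316599629
APPEND 30: p_9 = 30·27859772114 + 662912981 = 836456076401, q_9 = 30·2316599629 + 55122632 = 69553111502 → 836456076401/69553111502

457/38
1840/153
15177/1262
17426912/1449085
662912981/55122632
836456076401/69553111502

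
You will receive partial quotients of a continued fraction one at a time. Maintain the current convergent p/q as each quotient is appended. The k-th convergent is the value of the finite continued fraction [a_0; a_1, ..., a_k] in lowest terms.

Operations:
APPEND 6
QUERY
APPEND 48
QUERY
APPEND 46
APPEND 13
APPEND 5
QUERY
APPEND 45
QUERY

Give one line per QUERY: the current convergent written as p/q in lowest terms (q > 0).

6/1
289/48
879245/146034
39739214/6600295

APPEND 6: p_0 = 6·1 + 0 = 6, q_0 = 6·0 + 1 = 1 → 6/1
APPEND 48: p_1 = 48·6 + 1 = 289, q_1 = 48·1 + 0 = 48 → 289/48
APPEND 46: p_2 = 46·289 + 6 = 13300, q_2 = 46·48 + 1 = 2209 → 13300/2209
APPEND 13: p_3 = 13·13300 + 289 = 173189, q_3 = 13·2209 + 48 = 28765 → 173189/28765
APPEND 5: p_4 = 5·173189 + 13300 = 879245, q_4 = 5·28765 + 2209 = 146034 → 879245/146034
APPEND 45: p_5 = 45·879245 + 173189 = 39739214, q_5 = 45·146034 + 28765 = 6600295 → 39739214/6600295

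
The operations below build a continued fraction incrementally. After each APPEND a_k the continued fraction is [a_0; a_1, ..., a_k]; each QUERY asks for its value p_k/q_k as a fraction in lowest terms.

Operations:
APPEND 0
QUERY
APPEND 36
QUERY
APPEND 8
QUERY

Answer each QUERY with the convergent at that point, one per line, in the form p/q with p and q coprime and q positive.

APPEND 0: p_0 = 0·1 + 0 = 0, q_0 = 0·0 + 1 = 1 → 0/1
APPEND 36: p_1 = 36·0 + 1 = 1, q_1 = 36·1 + 0 = 36 → 1/36
APPEND 8: p_2 = 8·1 + 0 = 8, q_2 = 8·36 + 1 = 289 → 8/289

0/1
1/36
8/289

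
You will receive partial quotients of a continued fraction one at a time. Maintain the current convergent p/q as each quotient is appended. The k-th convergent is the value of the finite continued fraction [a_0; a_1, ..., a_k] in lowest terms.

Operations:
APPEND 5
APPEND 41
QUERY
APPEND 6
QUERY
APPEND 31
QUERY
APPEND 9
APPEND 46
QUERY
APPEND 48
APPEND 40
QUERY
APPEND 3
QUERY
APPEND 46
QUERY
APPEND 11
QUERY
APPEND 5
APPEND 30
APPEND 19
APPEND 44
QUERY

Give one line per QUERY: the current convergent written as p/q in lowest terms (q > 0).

206/41
1241/247
38677/7698
16108041/3206032
30957520121/6161568632
93646095665/18638664961
4338677920711/863540156838
47819103223486/9517580390179
6163368306233456496/1226713789564495705

APPEND 5: p_0 = 5·1 + 0 = 5, q_0 = 5·0 + 1 = 1 → 5/1
APPEND 41: p_1 = 41·5 + 1 = 206, q_1 = 41·1 + 0 = 41 → 206/41
APPEND 6: p_2 = 6·206 + 5 = 1241, q_2 = 6·41 + 1 = 247 → 1241/247
APPEND 31: p_3 = 31·1241 + 206 = 38677, q_3 = 31·247 + 41 = 7698 → 38677/7698
APPEND 9: p_4 = 9·38677 + 1241 = 349334, q_4 = 9·7698 + 247 = 69529 → 349334/69529
APPEND 46: p_5 = 46·349334 + 38677 = 16108041, q_5 = 46·69529 + 7698 = 3206032 → 16108041/3206032
APPEND 48: p_6 = 48·16108041 + 349334 = 773535302, q_6 = 48·3206032 + 69529 = 153959065 → 773535302/153959065
APPEND 40: p_7 = 40·773535302 + 16108041 = 30957520121, q_7 = 40·153959065 + 3206032 = 6161568632 → 30957520121/6161568632
APPEND 3: p_8 = 3·30957520121 + 773535302 = 93646095665, q_8 = 3·6161568632 + 153959065 = 18638664961 → 93646095665/18638664961
APPEND 46: p_9 = 46·93646095665 + 30957520121 = 4338677920711, q_9 = 46·18638664961 + 6161568632 = 863540156838 → 4338677920711/863540156838
APPEND 11: p_10 = 11·4338677920711 + 93646095665 = 47819103223486, q_10 = 11·863540156838 + 18638664961 = 9517580390179 → 47819103223486/9517580390179
APPEND 5: p_11 = 5·47819103223486 + 4338677920711 = 243434194038141, q_11 = 5·9517580390179 + 863540156838 = 48451442107733 → 243434194038141/48451442107733
APPEND 30: p_12 = 30·243434194038141 + 47819103223486 = 7350844924367716, q_12 = 30·48451442107733 + 9517580390179 = 1463060843622169 → 7350844924367716/1463060843622169
APPEND 19: p_13 = 19·7350844924367716 + 243434194038141 = 139909487757024745, q_13 = 19·1463060843622169 + 48451442107733 = 27846607470928944 → 139909487757024745/27846607470928944
APPEND 44: p_14 = 44·139909487757024745 + 7350844924367716 = 6163368306233456496, q_14 = 44·27846607470928944 + 1463060843622169 = 1226713789564495705 → 6163368306233456496/1226713789564495705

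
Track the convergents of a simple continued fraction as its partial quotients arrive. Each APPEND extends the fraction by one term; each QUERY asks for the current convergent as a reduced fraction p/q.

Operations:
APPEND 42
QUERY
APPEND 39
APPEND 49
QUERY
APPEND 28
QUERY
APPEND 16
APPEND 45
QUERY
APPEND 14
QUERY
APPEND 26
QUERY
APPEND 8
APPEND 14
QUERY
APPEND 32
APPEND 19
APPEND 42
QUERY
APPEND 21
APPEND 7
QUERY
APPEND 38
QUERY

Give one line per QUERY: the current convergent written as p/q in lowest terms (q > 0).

42/1
80353/1912
2251523/53575
1626963968/38713615
22813600273/542849722
594780571066/14152806387
67529594934280/1606867017839
1733252991743782799/41242762802210372
256809957322021140425/6110794099609191507
9795217907426842958668/233077254547550274571

APPEND 42: p_0 = 42·1 + 0 = 42, q_0 = 42·0 + 1 = 1 → 42/1
APPEND 39: p_1 = 39·42 + 1 = 1639, q_1 = 39·1 + 0 = 39 → 1639/39
APPEND 49: p_2 = 49·1639 + 42 = 80353, q_2 = 49·39 + 1 = 1912 → 80353/1912
APPEND 28: p_3 = 28·80353 + 1639 = 2251523, q_3 = 28·1912 + 39 = 53575 → 2251523/53575
APPEND 16: p_4 = 16·2251523 + 80353 = 36104721, q_4 = 16·53575 + 1912 = 859112 → 36104721/859112
APPEND 45: p_5 = 45·36104721 + 2251523 = 1626963968, q_5 = 45·859112 + 53575 = 38713615 → 1626963968/38713615
APPEND 14: p_6 = 14·1626963968 + 36104721 = 22813600273, q_6 = 14·38713615 + 859112 = 542849722 → 22813600273/542849722
APPEND 26: p_7 = 26·22813600273 + 1626963968 = 594780571066, q_7 = 26·542849722 + 38713615 = 14152806387 → 594780571066/14152806387
APPEND 8: p_8 = 8·594780571066 + 22813600273 = 4781058168801, q_8 = 8·14152806387 + 542849722 = 113765300818 → 4781058168801/113765300818
APPEND 14: p_9 = 14·4781058168801 + 594780571066 = 67529594934280, q_9 = 14·113765300818 + 14152806387 = 1606867017839 → 67529594934280/1606867017839
APPEND 32: p_10 = 32·67529594934280 + 4781058168801 = 2165728096065761, q_10 = 32·1606867017839 + 113765300818 = 51533509871666 → 2165728096065761/51533509871666
APPEND 19: p_11 = 19·2165728096065761 + 67529594934280 = 41216363420183739, q_11 = 19·51533509871666 + 1606867017839 = 980743554579493 → 41216363420183739/980743554579493
APPEND 42: p_12 = 42·41216363420183739 + 2165728096065761 = 1733252991743782799, q_12 = 42·980743554579493 + 51533509871666 = 41242762802210372 → 1733252991743782799/41242762802210372
APPEND 21: p_13 = 21·1733252991743782799 + 41216363420183739 = 36439529190039622518, q_13 = 21·41242762802210372 + 980743554579493 = 867078762400997305 → 36439529190039622518/867078762400997305
APPEND 7: p_14 = 7·36439529190039622518 + 1733252991743782799 = 256809957322021140425, q_14 = 7·867078762400997305 + 41242762802210372 = 6110794099609191507 → 256809957322021140425/6110794099609191507
APPEND 38: p_15 = 38·256809957322021140425 + 36439529190039622518 = 9795217907426842958668, q_15 = 38·6110794099609191507 + 867078762400997305 = 233077254547550274571 → 9795217907426842958668/233077254547550274571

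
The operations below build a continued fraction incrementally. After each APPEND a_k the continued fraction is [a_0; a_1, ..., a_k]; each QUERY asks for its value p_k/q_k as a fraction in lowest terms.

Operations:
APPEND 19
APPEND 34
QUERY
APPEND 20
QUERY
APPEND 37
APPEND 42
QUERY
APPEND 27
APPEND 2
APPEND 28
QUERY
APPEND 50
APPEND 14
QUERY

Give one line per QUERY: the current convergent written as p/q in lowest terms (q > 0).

647/34
12959/681
20178419/1060383
31646949983/1663058328
22200062764353/1166621089306

APPEND 19: p_0 = 19·1 + 0 = 19, q_0 = 19·0 + 1 = 1 → 19/1
APPEND 34: p_1 = 34·19 + 1 = 647, q_1 = 34·1 + 0 = 34 → 647/34
APPEND 20: p_2 = 20·647 + 19 = 12959, q_2 = 20·34 + 1 = 681 → 12959/681
APPEND 37: p_3 = 37·12959 + 647 = 480130, q_3 = 37·681 + 34 = 25231 → 480130/25231
APPEND 42: p_4 = 42·480130 + 12959 = 20178419, q_4 = 42·25231 + 681 = 1060383 → 20178419/1060383
APPEND 27: p_5 = 27·20178419 + 480130 = 545297443, q_5 = 27·1060383 + 25231 = 28655572 → 545297443/28655572
APPEND 2: p_6 = 2·545297443 + 20178419 = 1110773305, q_6 = 2·28655572 + 1060383 = 58371527 → 1110773305/58371527
APPEND 28: p_7 = 28·1110773305 + 545297443 = 31646949983, q_7 = 28·58371527 + 28655572 = 1663058328 → 31646949983/1663058328
APPEND 50: p_8 = 50·31646949983 + 1110773305 = 1583458272455, q_8 = 50·1663058328 + 58371527 = 83211287927 → 1583458272455/83211287927
APPEND 14: p_9 = 14·1583458272455 + 31646949983 = 22200062764353, q_9 = 14·83211287927 + 1663058328 = 1166621089306 → 22200062764353/1166621089306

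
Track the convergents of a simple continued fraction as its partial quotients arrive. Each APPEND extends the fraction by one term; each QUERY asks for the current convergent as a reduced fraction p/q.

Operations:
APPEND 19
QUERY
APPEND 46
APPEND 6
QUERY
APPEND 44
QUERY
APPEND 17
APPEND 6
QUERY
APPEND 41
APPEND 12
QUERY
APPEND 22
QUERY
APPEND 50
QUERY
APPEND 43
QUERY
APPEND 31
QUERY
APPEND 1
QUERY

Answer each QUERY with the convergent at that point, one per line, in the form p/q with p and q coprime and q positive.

19/1
5269/277
232711/12234
24000847/1261764
11879953843/624548712
262346980629/13792012243
13129228985293/690225160862
564819193348228/29693473929309
17522524222780361/921187916969441
18087343416128589/950881390898750

APPEND 19: p_0 = 19·1 + 0 = 19, q_0 = 19·0 + 1 = 1 → 19/1
APPEND 46: p_1 = 46·19 + 1 = 875, q_1 = 46·1 + 0 = 46 → 875/46
APPEND 6: p_2 = 6·875 + 19 = 5269, q_2 = 6·46 + 1 = 277 → 5269/277
APPEND 44: p_3 = 44·5269 + 875 = 232711, q_3 = 44·277 + 46 = 12234 → 232711/12234
APPEND 17: p_4 = 17·232711 + 5269 = 3961356, q_4 = 17·12234 + 277 = 208255 → 3961356/208255
APPEND 6: p_5 = 6·3961356 + 232711 = 24000847, q_5 = 6·208255 + 12234 = 1261764 → 24000847/1261764
APPEND 41: p_6 = 41·24000847 + 3961356 = 987996083, q_6 = 41·1261764 + 208255 = 51940579 → 987996083/51940579
APPEND 12: p_7 = 12·987996083 + 24000847 = 11879953843, q_7 = 12·51940579 + 1261764 = 624548712 → 11879953843/624548712
APPEND 22: p_8 = 22·11879953843 + 987996083 = 262346980629, q_8 = 22·624548712 + 51940579 = 13792012243 → 262346980629/13792012243
APPEND 50: p_9 = 50·262346980629 + 11879953843 = 13129228985293, q_9 = 50·13792012243 + 624548712 = 690225160862 → 13129228985293/690225160862
APPEND 43: p_10 = 43·13129228985293 + 262346980629 = 564819193348228, q_10 = 43·690225160862 + 13792012243 = 29693473929309 → 564819193348228/29693473929309
APPEND 31: p_11 = 31·564819193348228 + 13129228985293 = 17522524222780361, q_11 = 31·29693473929309 + 690225160862 = 921187916969441 → 17522524222780361/921187916969441
APPEND 1: p_12 = 1·17522524222780361 + 564819193348228 = 18087343416128589, q_12 = 1·921187916969441 + 29693473929309 = 950881390898750 → 18087343416128589/950881390898750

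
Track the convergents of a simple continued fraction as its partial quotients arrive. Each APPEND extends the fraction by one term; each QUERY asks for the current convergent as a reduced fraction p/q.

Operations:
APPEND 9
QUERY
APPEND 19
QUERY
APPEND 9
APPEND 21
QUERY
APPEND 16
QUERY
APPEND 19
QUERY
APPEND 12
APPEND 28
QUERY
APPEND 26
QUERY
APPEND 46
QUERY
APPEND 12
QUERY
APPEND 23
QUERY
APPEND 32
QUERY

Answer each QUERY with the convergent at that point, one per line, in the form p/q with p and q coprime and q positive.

APPEND 9: p_0 = 9·1 + 0 = 9, q_0 = 9·0 + 1 = 1 → 9/1
APPEND 19: p_1 = 19·9 + 1 = 172, q_1 = 19·1 + 0 = 19 → 172/19
APPEND 9: p_2 = 9·172 + 9 = 1557, q_2 = 9·19 + 1 = 172 → 1557/172
APPEND 21: p_3 = 21·1557 + 172 = 32869, q_3 = 21·172 + 19 = 3631 → 32869/3631
APPEND 16: p_4 = 16·32869 + 1557 = 527461, q_4 = 16·3631 + 172 = 58268 → 527461/58268
APPEND 19: p_5 = 19·527461 + 32869 = 10054628, q_5 = 19·58268 + 3631 = 1110723 → 10054628/1110723
APPEND 12: p_6 = 12·10054628 + 527461 = 121182997, q_6 = 12·1110723 + 58268 = 13386944 → 121182997/13386944
APPEND 28: p_7 = 28·121182997 + 10054628 = 3403178544, q_7 = 28·13386944 + 1110723 = 375945155 → 3403178544/375945155
APPEND 26: p_8 = 26·3403178544 + 121182997 = 88603825141, q_8 = 26·375945155 + 13386944 = 9787960974 → 88603825141/9787960974
APPEND 46: p_9 = 46·88603825141 + 3403178544 = 4079179135030, q_9 = 46·9787960974 + 375945155 = 450622149959 → 4079179135030/450622149959
APPEND 12: p_10 = 12·4079179135030 + 88603825141 = 49038753445501, q_10 = 12·450622149959 + 9787960974 = 5417253760482 → 49038753445501/5417253760482
APPEND 23: p_11 = 23·49038753445501 + 4079179135030 = 1131970508381553, q_11 = 23·5417253760482 + 450622149959 = 125047458641045 → 1131970508381553/125047458641045
APPEND 32: p_12 = 32·1131970508381553 + 49038753445501 = 36272095021655197, q_12 = 32·125047458641045 + 5417253760482 = 4006935930273922 → 36272095021655197/4006935930273922

9/1
172/19
32869/3631
527461/58268
10054628/1110723
3403178544/375945155
88603825141/9787960974
4079179135030/450622149959
49038753445501/5417253760482
1131970508381553/125047458641045
36272095021655197/4006935930273922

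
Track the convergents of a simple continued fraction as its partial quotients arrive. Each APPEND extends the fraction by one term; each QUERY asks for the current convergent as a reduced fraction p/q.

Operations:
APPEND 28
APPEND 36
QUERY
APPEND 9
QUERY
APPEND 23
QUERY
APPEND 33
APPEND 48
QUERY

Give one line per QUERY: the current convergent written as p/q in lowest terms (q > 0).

APPEND 28: p_0 = 28·1 + 0 = 28, q_0 = 28·0 + 1 = 1 → 28/1
APPEND 36: p_1 = 36·28 + 1 = 1009, q_1 = 36·1 + 0 = 36 → 1009/36
APPEND 9: p_2 = 9·1009 + 28 = 9109, q_2 = 9·36 + 1 = 325 → 9109/325
APPEND 23: p_3 = 23·9109 + 1009 = 210516, q_3 = 23·325 + 36 = 7511 → 210516/7511
APPEND 33: p_4 = 33·210516 + 9109 = 6956137, q_4 = 33·7511 + 325 = 248188 → 6956137/248188
APPEND 48: p_5 = 48·6956137 + 210516 = 334105092, q_5 = 48·248188 + 7511 = 11920535 → 334105092/11920535

1009/36
9109/325
210516/7511
334105092/11920535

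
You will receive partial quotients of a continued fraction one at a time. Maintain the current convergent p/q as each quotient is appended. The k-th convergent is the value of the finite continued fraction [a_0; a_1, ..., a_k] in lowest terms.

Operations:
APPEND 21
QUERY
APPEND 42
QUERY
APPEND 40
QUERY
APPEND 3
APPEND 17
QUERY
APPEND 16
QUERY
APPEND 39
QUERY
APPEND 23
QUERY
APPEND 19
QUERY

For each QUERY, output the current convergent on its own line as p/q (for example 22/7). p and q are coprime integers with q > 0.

21/1
883/42
35341/1681
1852743/88126
29750794/1415101
1162133709/55277065
26758826101/1272787596
509579829628/24238241389

APPEND 21: p_0 = 21·1 + 0 = 21, q_0 = 21·0 + 1 = 1 → 21/1
APPEND 42: p_1 = 42·21 + 1 = 883, q_1 = 42·1 + 0 = 42 → 883/42
APPEND 40: p_2 = 40·883 + 21 = 35341, q_2 = 40·42 + 1 = 1681 → 35341/1681
APPEND 3: p_3 = 3·35341 + 883 = 106906, q_3 = 3·1681 + 42 = 5085 → 106906/5085
APPEND 17: p_4 = 17·106906 + 35341 = 1852743, q_4 = 17·5085 + 1681 = 88126 → 1852743/88126
APPEND 16: p_5 = 16·1852743 + 106906 = 29750794, q_5 = 16·88126 + 5085 = 1415101 → 29750794/1415101
APPEND 39: p_6 = 39·29750794 + 1852743 = 1162133709, q_6 = 39·1415101 + 88126 = 55277065 → 1162133709/55277065
APPEND 23: p_7 = 23·1162133709 + 29750794 = 26758826101, q_7 = 23·55277065 + 1415101 = 1272787596 → 26758826101/1272787596
APPEND 19: p_8 = 19·26758826101 + 1162133709 = 509579829628, q_8 = 19·1272787596 + 55277065 = 24238241389 → 509579829628/24238241389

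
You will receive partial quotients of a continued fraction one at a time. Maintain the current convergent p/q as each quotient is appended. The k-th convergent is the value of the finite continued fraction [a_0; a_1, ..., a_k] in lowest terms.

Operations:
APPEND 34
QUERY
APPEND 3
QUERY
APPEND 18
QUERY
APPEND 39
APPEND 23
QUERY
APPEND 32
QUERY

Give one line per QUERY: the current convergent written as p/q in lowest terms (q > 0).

34/1
103/3
1888/55
1697793/49459
54403111/1584836

APPEND 34: p_0 = 34·1 + 0 = 34, q_0 = 34·0 + 1 = 1 → 34/1
APPEND 3: p_1 = 3·34 + 1 = 103, q_1 = 3·1 + 0 = 3 → 103/3
APPEND 18: p_2 = 18·103 + 34 = 1888, q_2 = 18·3 + 1 = 55 → 1888/55
APPEND 39: p_3 = 39·1888 + 103 = 73735, q_3 = 39·55 + 3 = 2148 → 73735/2148
APPEND 23: p_4 = 23·73735 + 1888 = 1697793, q_4 = 23·2148 + 55 = 49459 → 1697793/49459
APPEND 32: p_5 = 32·1697793 + 73735 = 54403111, q_5 = 32·49459 + 2148 = 1584836 → 54403111/1584836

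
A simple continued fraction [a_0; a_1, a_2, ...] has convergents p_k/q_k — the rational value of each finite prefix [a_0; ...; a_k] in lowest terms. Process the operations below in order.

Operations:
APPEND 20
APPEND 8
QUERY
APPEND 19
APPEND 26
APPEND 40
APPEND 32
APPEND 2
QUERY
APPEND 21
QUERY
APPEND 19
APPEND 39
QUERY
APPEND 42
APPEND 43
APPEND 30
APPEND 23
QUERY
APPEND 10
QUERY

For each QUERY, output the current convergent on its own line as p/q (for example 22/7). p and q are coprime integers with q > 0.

161/8
208919565/10381517
4490164808/223122819
3339850150571/165962010861
4176029851410041225/207512996185497591
41941602473436923989/2084139219250372580

APPEND 20: p_0 = 20·1 + 0 = 20, q_0 = 20·0 + 1 = 1 → 20/1
APPEND 8: p_1 = 8·20 + 1 = 161, q_1 = 8·1 + 0 = 8 → 161/8
APPEND 19: p_2 = 19·161 + 20 = 3079, q_2 = 19·8 + 1 = 153 → 3079/153
APPEND 26: p_3 = 26·3079 + 161 = 80215, q_3 = 26·153 + 8 = 3986 → 80215/3986
APPEND 40: p_4 = 40·80215 + 3079 = 3211679, q_4 = 40·3986 + 153 = 159593 → 3211679/159593
APPEND 32: p_5 = 32·3211679 + 80215 = 102853943, q_5 = 32·159593 + 3986 = 5110962 → 102853943/5110962
APPEND 2: p_6 = 2·102853943 + 3211679 = 208919565, q_6 = 2·5110962 + 159593 = 10381517 → 208919565/10381517
APPEND 21: p_7 = 21·208919565 + 102853943 = 4490164808, q_7 = 21·10381517 + 5110962 = 223122819 → 4490164808/223122819
APPEND 19: p_8 = 19·4490164808 + 208919565 = 85522050917, q_8 = 19·223122819 + 10381517 = 4249715078 → 85522050917/4249715078
APPEND 39: p_9 = 39·85522050917 + 4490164808 = 3339850150571, q_9 = 39·4249715078 + 223122819 = 165962010861 → 3339850150571/165962010861
APPEND 42: p_10 = 42·3339850150571 + 85522050917 = 140359228374899, q_10 = 42·165962010861 + 4249715078 = 6974654171240 → 140359228374899/6974654171240
APPEND 43: p_11 = 43·140359228374899 + 3339850150571 = 6038786670271228, q_11 = 43·6974654171240 + 165962010861 = 300076091374181 → 6038786670271228/300076091374181
APPEND 30: p_12 = 30·6038786670271228 + 140359228374899 = 181303959336511739, q_12 = 30·300076091374181 + 6974654171240 = 9009257395396670 → 181303959336511739/9009257395396670
APPEND 23: p_13 = 23·181303959336511739 + 6038786670271228 = 4176029851410041225, q_13 = 23·9009257395396670 + 300076091374181 = 207512996185497591 → 4176029851410041225/207512996185497591
APPEND 10: p_14 = 10·4176029851410041225 + 181303959336511739 = 41941602473436923989, q_14 = 10·207512996185497591 + 9009257395396670 = 2084139219250372580 → 41941602473436923989/2084139219250372580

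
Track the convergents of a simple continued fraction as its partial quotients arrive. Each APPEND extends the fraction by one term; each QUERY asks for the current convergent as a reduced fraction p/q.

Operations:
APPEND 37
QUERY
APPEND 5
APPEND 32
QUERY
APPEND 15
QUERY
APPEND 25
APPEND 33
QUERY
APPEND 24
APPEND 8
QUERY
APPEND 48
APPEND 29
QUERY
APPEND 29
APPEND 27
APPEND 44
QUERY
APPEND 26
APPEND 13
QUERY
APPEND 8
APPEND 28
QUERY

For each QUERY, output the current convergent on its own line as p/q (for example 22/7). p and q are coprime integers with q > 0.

37/1
5989/161
90021/2420
74554983/2004233
14407163831/387302257
20121134923657/540908749338
695506559077410791/18697035950224771
235982041495123608187/6343814671272827004
53602730334726603651851/1440981631327850142248

APPEND 37: p_0 = 37·1 + 0 = 37, q_0 = 37·0 + 1 = 1 → 37/1
APPEND 5: p_1 = 5·37 + 1 = 186, q_1 = 5·1 + 0 = 5 → 186/5
APPEND 32: p_2 = 32·186 + 37 = 5989, q_2 = 32·5 + 1 = 161 → 5989/161
APPEND 15: p_3 = 15·5989 + 186 = 90021, q_3 = 15·161 + 5 = 2420 → 90021/2420
APPEND 25: p_4 = 25·90021 + 5989 = 2256514, q_4 = 25·2420 + 161 = 60661 → 2256514/60661
APPEND 33: p_5 = 33·2256514 + 90021 = 74554983, q_5 = 33·60661 + 2420 = 2004233 → 74554983/2004233
APPEND 24: p_6 = 24·74554983 + 2256514 = 1791576106, q_6 = 24·2004233 + 60661 = 48162253 → 1791576106/48162253
APPEND 8: p_7 = 8·1791576106 + 74554983 = 14407163831, q_7 = 8·48162253 + 2004233 = 387302257 → 14407163831/387302257
APPEND 48: p_8 = 48·14407163831 + 1791576106 = 693335439994, q_8 = 48·387302257 + 48162253 = 18638670589 → 693335439994/18638670589
APPEND 29: p_9 = 29·693335439994 + 14407163831 = 20121134923657, q_9 = 29·18638670589 + 387302257 = 540908749338 → 20121134923657/540908749338
APPEND 29: p_10 = 29·20121134923657 + 693335439994 = 584206248226047, q_10 = 29·540908749338 + 18638670589 = 15704992401391 → 584206248226047/15704992401391
APPEND 27: p_11 = 27·584206248226047 + 20121134923657 = 15793689837026926, q_11 = 27·15704992401391 + 540908749338 = 424575703586895 → 15793689837026926/424575703586895
APPEND 44: p_12 = 44·15793689837026926 + 584206248226047 = 695506559077410791, q_12 = 44·424575703586895 + 15704992401391 = 18697035950224771 → 695506559077410791/18697035950224771
APPEND 26: p_13 = 26·695506559077410791 + 15793689837026926 = 18098964225849707492, q_13 = 26·18697035950224771 + 424575703586895 = 486547510409430941 → 18098964225849707492/486547510409430941
APPEND 13: p_14 = 13·18098964225849707492 + 695506559077410791 = 235982041495123608187, q_14 = 13·486547510409430941 + 18697035950224771 = 6343814671272827004 → 235982041495123608187/6343814671272827004
APPEND 8: p_15 = 8·235982041495123608187 + 18098964225849707492 = 1905955296186838572988, q_15 = 8·6343814671272827004 + 486547510409430941 = 51237064880592046973 → 1905955296186838572988/51237064880592046973
APPEND 28: p_16 = 28·1905955296186838572988 + 235982041495123608187 = 53602730334726603651851, q_16 = 28·51237064880592046973 + 6343814671272827004 = 1440981631327850142248 → 53602730334726603651851/1440981631327850142248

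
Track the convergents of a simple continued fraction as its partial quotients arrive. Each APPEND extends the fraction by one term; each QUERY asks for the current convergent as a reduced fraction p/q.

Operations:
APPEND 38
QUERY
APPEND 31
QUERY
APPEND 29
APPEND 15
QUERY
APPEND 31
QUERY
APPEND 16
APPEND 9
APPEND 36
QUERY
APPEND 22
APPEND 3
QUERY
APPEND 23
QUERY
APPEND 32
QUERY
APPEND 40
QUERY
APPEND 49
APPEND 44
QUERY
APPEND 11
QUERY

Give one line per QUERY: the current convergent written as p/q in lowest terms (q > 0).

38/1
1179/31
514614/13531
15987263/420361
83876558618/2205407771
5626697781389/147945543029
131261656046204/3451327534753
4205999691259917/110590426655125
168371249306442884/4427068393739753
363361848740412737136/9554052504069472721
4005234733360247069729/105311614486484102953

APPEND 38: p_0 = 38·1 + 0 = 38, q_0 = 38·0 + 1 = 1 → 38/1
APPEND 31: p_1 = 31·38 + 1 = 1179, q_1 = 31·1 + 0 = 31 → 1179/31
APPEND 29: p_2 = 29·1179 + 38 = 34229, q_2 = 29·31 + 1 = 900 → 34229/900
APPEND 15: p_3 = 15·34229 + 1179 = 514614, q_3 = 15·900 + 31 = 13531 → 514614/13531
APPEND 31: p_4 = 31·514614 + 34229 = 15987263, q_4 = 31·13531 + 900 = 420361 → 15987263/420361
APPEND 16: p_5 = 16·15987263 + 514614 = 256310822, q_5 = 16·420361 + 13531 = 6739307 → 256310822/6739307
APPEND 9: p_6 = 9·256310822 + 15987263 = 2322784661, q_6 = 9·6739307 + 420361 = 61074124 → 2322784661/61074124
APPEND 36: p_7 = 36·2322784661 + 256310822 = 83876558618, q_7 = 36·61074124 + 6739307 = 2205407771 → 83876558618/2205407771
APPEND 22: p_8 = 22·83876558618 + 2322784661 = 1847607074257, q_8 = 22·2205407771 + 61074124 = 48580045086 → 1847607074257/48580045086
APPEND 3: p_9 = 3·1847607074257 + 83876558618 = 5626697781389, q_9 = 3·48580045086 + 2205407771 = 147945543029 → 5626697781389/147945543029
APPEND 23: p_10 = 23·5626697781389 + 1847607074257 = 131261656046204, q_10 = 23·147945543029 + 48580045086 = 3451327534753 → 131261656046204/3451327534753
APPEND 32: p_11 = 32·131261656046204 + 5626697781389 = 4205999691259917, q_11 = 32·3451327534753 + 147945543029 = 110590426655125 → 4205999691259917/110590426655125
APPEND 40: p_12 = 40·4205999691259917 + 131261656046204 = 168371249306442884, q_12 = 40·110590426655125 + 3451327534753 = 4427068393739753 → 168371249306442884/4427068393739753
APPEND 49: p_13 = 49·168371249306442884 + 4205999691259917 = 8254397215706961233, q_13 = 49·4427068393739753 + 110590426655125 = 217036941719903022 → 8254397215706961233/217036941719903022
APPEND 44: p_14 = 44·8254397215706961233 + 168371249306442884 = 363361848740412737136, q_14 = 44·217036941719903022 + 4427068393739753 = 9554052504069472721 → 363361848740412737136/9554052504069472721
APPEND 11: p_15 = 11·363361848740412737136 + 8254397215706961233 = 4005234733360247069729, q_15 = 11·9554052504069472721 + 217036941719903022 = 105311614486484102953 → 4005234733360247069729/105311614486484102953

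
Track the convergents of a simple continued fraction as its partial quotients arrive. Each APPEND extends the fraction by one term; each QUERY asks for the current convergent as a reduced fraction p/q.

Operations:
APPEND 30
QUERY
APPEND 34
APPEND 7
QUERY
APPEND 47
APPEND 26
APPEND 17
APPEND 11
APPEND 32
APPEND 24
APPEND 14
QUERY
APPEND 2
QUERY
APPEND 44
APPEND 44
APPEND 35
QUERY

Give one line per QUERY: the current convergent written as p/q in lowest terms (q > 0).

30/1
7177/239
17963105388901/598186168998
37205487300682/1238973297337
2551664198395262639/84972514404470661

APPEND 30: p_0 = 30·1 + 0 = 30, q_0 = 30·0 + 1 = 1 → 30/1
APPEND 34: p_1 = 34·30 + 1 = 1021, q_1 = 34·1 + 0 = 34 → 1021/34
APPEND 7: p_2 = 7·1021 + 30 = 7177, q_2 = 7·34 + 1 = 239 → 7177/239
APPEND 47: p_3 = 47·7177 + 1021 = 338340, q_3 = 47·239 + 34 = 11267 → 338340/11267
APPEND 26: p_4 = 26·338340 + 7177 = 8804017, q_4 = 26·11267 + 239 = 293181 → 8804017/293181
APPEND 17: p_5 = 17·8804017 + 338340 = 150006629, q_5 = 17·293181 + 11267 = 4995344 → 150006629/4995344
APPEND 11: p_6 = 11·150006629 + 8804017 = 1658876936, q_6 = 11·4995344 + 293181 = 55241965 → 1658876936/55241965
APPEND 32: p_7 = 32·1658876936 + 150006629 = 53234068581, q_7 = 32·55241965 + 4995344 = 1772738224 → 53234068581/1772738224
APPEND 24: p_8 = 24·53234068581 + 1658876936 = 1279276522880, q_8 = 24·1772738224 + 55241965 = 42600959341 → 1279276522880/42600959341
APPEND 14: p_9 = 14·1279276522880 + 53234068581 = 17963105388901, q_9 = 14·42600959341 + 1772738224 = 598186168998 → 17963105388901/598186168998
APPEND 2: p_10 = 2·17963105388901 + 1279276522880 = 37205487300682, q_10 = 2·598186168998 + 42600959341 = 1238973297337 → 37205487300682/1238973297337
APPEND 44: p_11 = 44·37205487300682 + 17963105388901 = 1655004546618909, q_11 = 44·1238973297337 + 598186168998 = 55113011251826 → 1655004546618909/55113011251826
APPEND 44: p_12 = 44·1655004546618909 + 37205487300682 = 72857405538532678, q_12 = 44·55113011251826 + 1238973297337 = 2426211468377681 → 72857405538532678/2426211468377681
APPEND 35: p_13 = 35·72857405538532678 + 1655004546618909 = 2551664198395262639, q_13 = 35·2426211468377681 + 55113011251826 = 84972514404470661 → 2551664198395262639/84972514404470661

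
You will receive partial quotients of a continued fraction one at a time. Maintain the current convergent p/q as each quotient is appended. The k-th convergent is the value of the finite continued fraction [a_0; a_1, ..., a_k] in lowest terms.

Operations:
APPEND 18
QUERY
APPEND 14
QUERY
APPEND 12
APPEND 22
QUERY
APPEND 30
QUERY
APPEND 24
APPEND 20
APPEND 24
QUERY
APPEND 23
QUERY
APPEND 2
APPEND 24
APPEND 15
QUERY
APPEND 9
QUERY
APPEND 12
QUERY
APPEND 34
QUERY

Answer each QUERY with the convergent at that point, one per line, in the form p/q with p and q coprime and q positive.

18/1
253/14
67441/3732
2026284/112129
23472492433/1298903364
540843317383/29928786061
407075094679584/22526419441361
3690740514486415/204235459169974
44695961268516564/2473351929481049
1523353423644049591/84298201061525640

APPEND 18: p_0 = 18·1 + 0 = 18, q_0 = 18·0 + 1 = 1 → 18/1
APPEND 14: p_1 = 14·18 + 1 = 253, q_1 = 14·1 + 0 = 14 → 253/14
APPEND 12: p_2 = 12·253 + 18 = 3054, q_2 = 12·14 + 1 = 169 → 3054/169
APPEND 22: p_3 = 22·3054 + 253 = 67441, q_3 = 22·169 + 14 = 3732 → 67441/3732
APPEND 30: p_4 = 30·67441 + 3054 = 2026284, q_4 = 30·3732 + 169 = 112129 → 2026284/112129
APPEND 24: p_5 = 24·2026284 + 67441 = 48698257, q_5 = 24·112129 + 3732 = 2694828 → 48698257/2694828
APPEND 20: p_6 = 20·48698257 + 2026284 = 975991424, q_6 = 20·2694828 + 112129 = 54008689 → 975991424/54008689
APPEND 24: p_7 = 24·975991424 + 48698257 = 23472492433, q_7 = 24·54008689 + 2694828 = 1298903364 → 23472492433/1298903364
APPEND 23: p_8 = 23·23472492433 + 975991424 = 540843317383, q_8 = 23·1298903364 + 54008689 = 29928786061 → 540843317383/29928786061
APPEND 2: p_9 = 2·540843317383 + 23472492433 = 1105159127199, q_9 = 2·29928786061 + 1298903364 = 61156475486 → 1105159127199/61156475486
APPEND 24: p_10 = 24·1105159127199 + 540843317383 = 27064662370159, q_10 = 24·61156475486 + 29928786061 = 1497684197725 → 27064662370159/1497684197725
APPEND 15: p_11 = 15·27064662370159 + 1105159127199 = 407075094679584, q_11 = 15·1497684197725 + 61156475486 = 22526419441361 → 407075094679584/22526419441361
APPEND 9: p_12 = 9·407075094679584 + 27064662370159 = 3690740514486415, q_12 = 9·22526419441361 + 1497684197725 = 204235459169974 → 3690740514486415/204235459169974
APPEND 12: p_13 = 12·3690740514486415 + 407075094679584 = 44695961268516564, q_13 = 12·204235459169974 + 22526419441361 = 2473351929481049 → 44695961268516564/2473351929481049
APPEND 34: p_14 = 34·44695961268516564 + 3690740514486415 = 1523353423644049591, q_14 = 34·2473351929481049 + 204235459169974 = 84298201061525640 → 1523353423644049591/84298201061525640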